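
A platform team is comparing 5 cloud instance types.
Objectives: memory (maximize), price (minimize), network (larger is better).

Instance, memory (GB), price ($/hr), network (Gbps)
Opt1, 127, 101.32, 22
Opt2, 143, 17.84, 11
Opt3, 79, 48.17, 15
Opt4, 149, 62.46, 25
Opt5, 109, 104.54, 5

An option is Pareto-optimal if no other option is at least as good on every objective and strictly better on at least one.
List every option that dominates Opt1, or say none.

Opt4

Opt4: memory 149≥127, price 62.46≤101.32, network 25≥22 — dominates Opt1.
Others (Opt2, Opt3, Opt5) are each worse than Opt1 on at least one objective.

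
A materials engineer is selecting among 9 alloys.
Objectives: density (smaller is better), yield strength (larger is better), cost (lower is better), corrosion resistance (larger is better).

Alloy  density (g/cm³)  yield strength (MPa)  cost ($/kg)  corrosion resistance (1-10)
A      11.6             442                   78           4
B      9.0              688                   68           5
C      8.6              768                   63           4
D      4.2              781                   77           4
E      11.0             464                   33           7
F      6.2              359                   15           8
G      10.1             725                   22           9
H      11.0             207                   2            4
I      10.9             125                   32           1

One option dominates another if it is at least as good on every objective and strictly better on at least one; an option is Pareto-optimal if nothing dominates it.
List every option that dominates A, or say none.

B, C, D, E, G

B: density 9.0≤11.6, yield strength 688≥442, cost 68≤78, corrosion resistance 5≥4 — dominates A.
C: density 8.6≤11.6, yield strength 768≥442, cost 63≤78, corrosion resistance 4≥4 — dominates A.
D: density 4.2≤11.6, yield strength 781≥442, cost 77≤78, corrosion resistance 4≥4 — dominates A.
E: density 11.0≤11.6, yield strength 464≥442, cost 33≤78, corrosion resistance 7≥4 — dominates A.
G: density 10.1≤11.6, yield strength 725≥442, cost 22≤78, corrosion resistance 9≥4 — dominates A.
Others (F, H, I) are each worse than A on at least one objective.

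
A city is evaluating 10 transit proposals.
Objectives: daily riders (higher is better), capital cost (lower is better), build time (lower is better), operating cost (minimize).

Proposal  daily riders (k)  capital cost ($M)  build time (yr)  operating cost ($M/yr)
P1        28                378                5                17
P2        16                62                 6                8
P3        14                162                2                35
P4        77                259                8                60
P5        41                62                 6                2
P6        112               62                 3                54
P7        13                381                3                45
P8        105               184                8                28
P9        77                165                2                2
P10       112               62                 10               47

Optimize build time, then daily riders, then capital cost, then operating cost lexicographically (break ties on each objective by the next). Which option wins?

P9

First minimize build time: best is 2, kept {P3, P9}.
Then maximize daily riders: best is 77, kept {P9}.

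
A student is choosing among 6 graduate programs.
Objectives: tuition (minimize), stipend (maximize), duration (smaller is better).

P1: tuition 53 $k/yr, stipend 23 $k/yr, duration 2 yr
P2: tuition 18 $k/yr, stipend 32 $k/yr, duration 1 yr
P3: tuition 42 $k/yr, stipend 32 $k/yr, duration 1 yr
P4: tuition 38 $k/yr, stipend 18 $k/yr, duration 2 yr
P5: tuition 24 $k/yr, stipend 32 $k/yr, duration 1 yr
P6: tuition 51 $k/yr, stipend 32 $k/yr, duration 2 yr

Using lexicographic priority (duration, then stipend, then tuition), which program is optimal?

First minimize duration: best is 1, kept {P2, P3, P5}.
Then maximize stipend: best is 32, kept {P2, P3, P5}.
Then minimize tuition: best is 18, kept {P2}.

P2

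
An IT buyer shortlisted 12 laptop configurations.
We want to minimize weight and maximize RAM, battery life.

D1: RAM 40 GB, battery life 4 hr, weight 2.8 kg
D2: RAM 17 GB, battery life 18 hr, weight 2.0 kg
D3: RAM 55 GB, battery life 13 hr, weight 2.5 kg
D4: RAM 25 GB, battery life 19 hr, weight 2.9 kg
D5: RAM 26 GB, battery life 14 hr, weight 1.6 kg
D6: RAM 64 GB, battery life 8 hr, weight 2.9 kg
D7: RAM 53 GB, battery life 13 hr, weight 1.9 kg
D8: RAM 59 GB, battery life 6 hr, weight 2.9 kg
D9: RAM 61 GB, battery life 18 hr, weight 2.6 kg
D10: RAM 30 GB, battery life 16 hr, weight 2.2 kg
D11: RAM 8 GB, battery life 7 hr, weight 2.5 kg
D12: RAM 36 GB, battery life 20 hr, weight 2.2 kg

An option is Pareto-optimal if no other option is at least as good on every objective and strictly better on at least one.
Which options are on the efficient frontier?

D2, D3, D5, D6, D7, D9, D12

D1: dominated by D3 (RAM 55≥40, battery life 13≥4, weight 2.5≤2.8).
D2: not dominated.
D3: not dominated.
D4: dominated by D12 (RAM 36≥25, battery life 20≥19, weight 2.2≤2.9).
D5: not dominated (best weight).
D6: not dominated (best RAM).
D7: not dominated.
D8: dominated by D6 (RAM 64≥59, battery life 8≥6, weight 2.9≤2.9).
D9: not dominated.
D10: dominated by D12 (RAM 36≥30, battery life 20≥16, weight 2.2≤2.2).
D11: dominated by D2 (RAM 17≥8, battery life 18≥7, weight 2.0≤2.5).
D12: not dominated (best battery life).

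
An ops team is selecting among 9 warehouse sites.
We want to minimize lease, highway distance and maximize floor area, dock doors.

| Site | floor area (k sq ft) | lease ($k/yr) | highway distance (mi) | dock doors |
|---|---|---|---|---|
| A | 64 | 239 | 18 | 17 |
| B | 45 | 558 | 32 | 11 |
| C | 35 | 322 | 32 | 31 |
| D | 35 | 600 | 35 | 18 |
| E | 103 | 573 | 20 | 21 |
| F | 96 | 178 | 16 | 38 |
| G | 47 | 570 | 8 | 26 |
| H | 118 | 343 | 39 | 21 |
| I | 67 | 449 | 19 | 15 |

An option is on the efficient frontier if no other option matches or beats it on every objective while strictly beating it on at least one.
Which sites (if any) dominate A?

F

F: floor area 96≥64, lease 178≤239, highway distance 16≤18, dock doors 38≥17 — dominates A.
Others (B, C, D, E, G, H, I) are each worse than A on at least one objective.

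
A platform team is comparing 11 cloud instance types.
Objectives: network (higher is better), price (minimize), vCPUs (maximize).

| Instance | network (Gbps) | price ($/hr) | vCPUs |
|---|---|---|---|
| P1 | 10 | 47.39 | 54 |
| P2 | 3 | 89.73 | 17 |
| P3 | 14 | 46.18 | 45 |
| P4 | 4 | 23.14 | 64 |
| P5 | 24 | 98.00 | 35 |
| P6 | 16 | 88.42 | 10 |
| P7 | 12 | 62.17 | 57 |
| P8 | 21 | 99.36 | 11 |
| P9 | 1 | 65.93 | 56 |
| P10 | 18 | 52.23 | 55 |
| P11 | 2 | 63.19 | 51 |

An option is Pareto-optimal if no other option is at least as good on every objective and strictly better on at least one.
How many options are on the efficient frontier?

P1: not dominated.
P2: dominated by P1 (network 10≥3, price 47.39≤89.73, vCPUs 54≥17).
P3: not dominated.
P4: not dominated (best price).
P5: not dominated (best network).
P6: dominated by P10 (network 18≥16, price 52.23≤88.42, vCPUs 55≥10).
P7: not dominated.
P8: dominated by P5 (network 24≥21, price 98.00≤99.36, vCPUs 35≥11).
P9: dominated by P4 (network 4≥1, price 23.14≤65.93, vCPUs 64≥56).
P10: not dominated.
P11: dominated by P1 (network 10≥2, price 47.39≤63.19, vCPUs 54≥51).
Pareto-optimal: P1, P3, P4, P5, P7, P10 → 6.

6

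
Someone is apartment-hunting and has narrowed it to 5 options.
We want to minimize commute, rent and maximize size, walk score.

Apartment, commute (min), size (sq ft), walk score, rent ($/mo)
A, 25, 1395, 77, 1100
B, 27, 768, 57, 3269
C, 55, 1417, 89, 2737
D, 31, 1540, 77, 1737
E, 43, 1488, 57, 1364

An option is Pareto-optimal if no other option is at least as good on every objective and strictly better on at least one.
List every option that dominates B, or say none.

A: commute 25≤27, size 1395≥768, walk score 77≥57, rent 1100≤3269 — dominates B.
Others (C, D, E) are each worse than B on at least one objective.

A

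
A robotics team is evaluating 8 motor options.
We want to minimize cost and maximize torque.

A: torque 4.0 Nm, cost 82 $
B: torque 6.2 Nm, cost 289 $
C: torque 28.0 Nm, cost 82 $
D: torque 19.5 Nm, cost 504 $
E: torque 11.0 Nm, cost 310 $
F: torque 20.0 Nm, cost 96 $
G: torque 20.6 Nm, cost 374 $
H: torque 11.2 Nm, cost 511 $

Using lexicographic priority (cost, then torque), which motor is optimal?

C

First minimize cost: best is 82, kept {A, C}.
Then maximize torque: best is 28.0, kept {C}.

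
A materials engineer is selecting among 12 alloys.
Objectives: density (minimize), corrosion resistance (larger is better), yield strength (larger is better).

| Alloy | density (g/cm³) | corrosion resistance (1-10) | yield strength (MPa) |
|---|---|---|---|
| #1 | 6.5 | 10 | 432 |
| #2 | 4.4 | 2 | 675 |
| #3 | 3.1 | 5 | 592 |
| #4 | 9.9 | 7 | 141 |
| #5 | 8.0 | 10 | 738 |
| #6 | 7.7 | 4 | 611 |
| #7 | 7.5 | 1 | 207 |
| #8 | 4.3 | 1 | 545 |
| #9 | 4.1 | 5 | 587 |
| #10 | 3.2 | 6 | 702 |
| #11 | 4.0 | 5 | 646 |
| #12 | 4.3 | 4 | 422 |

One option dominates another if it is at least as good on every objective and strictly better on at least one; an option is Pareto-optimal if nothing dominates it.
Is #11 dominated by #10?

Yes

#10 vs #11: density 3.2≤4.0, corrosion resistance 6≥5, yield strength 702≥646 — #10 is at least as good on every objective with at least one strict improvement.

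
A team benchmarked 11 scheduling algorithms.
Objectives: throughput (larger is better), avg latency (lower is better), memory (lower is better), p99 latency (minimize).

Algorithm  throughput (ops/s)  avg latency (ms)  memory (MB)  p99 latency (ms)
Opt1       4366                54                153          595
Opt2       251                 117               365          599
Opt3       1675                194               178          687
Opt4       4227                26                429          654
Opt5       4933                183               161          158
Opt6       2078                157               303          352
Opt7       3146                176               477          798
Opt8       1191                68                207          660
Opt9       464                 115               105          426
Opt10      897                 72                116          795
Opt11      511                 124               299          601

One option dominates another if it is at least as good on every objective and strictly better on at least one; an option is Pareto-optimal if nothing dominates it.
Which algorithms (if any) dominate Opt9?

Opt1: worse on memory (153 vs 105).
Opt2: worse on throughput (251 vs 464).
Opt3: worse on avg latency (194 vs 115).
Opt4: worse on memory (429 vs 105).
Opt5: worse on avg latency (183 vs 115).
Opt6: worse on avg latency (157 vs 115).
Opt7: worse on avg latency (176 vs 115).
Opt8: worse on memory (207 vs 105).
Opt10: worse on memory (116 vs 105).
Opt11: worse on avg latency (124 vs 115).
No option dominates Opt9.

none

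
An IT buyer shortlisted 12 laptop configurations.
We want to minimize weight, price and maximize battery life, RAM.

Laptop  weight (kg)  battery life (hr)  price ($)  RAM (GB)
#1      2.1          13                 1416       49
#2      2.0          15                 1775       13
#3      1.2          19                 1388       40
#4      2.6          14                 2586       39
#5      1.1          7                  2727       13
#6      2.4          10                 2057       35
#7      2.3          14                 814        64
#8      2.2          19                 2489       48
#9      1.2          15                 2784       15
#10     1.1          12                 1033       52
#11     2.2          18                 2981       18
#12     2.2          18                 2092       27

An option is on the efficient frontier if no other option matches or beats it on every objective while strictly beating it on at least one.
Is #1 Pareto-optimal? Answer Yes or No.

#2: worse on price (1775 vs 1416).
#3: worse on RAM (40 vs 49).
#4: worse on weight (2.6 vs 2.1).
#5: worse on battery life (7 vs 13).
#6: worse on weight (2.4 vs 2.1).
#7: worse on weight (2.3 vs 2.1).
#8: worse on weight (2.2 vs 2.1).
#9: worse on price (2784 vs 1416).
#10: worse on battery life (12 vs 13).
#11: worse on weight (2.2 vs 2.1).
#12: worse on weight (2.2 vs 2.1).
No option is at least as good as #1 on every objective and strictly better on one.

Yes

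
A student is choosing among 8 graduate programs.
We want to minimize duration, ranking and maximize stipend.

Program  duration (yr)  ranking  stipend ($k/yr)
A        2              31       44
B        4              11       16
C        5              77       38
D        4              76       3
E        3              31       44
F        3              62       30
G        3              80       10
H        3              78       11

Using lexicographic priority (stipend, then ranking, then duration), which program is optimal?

First maximize stipend: best is 44, kept {A, E}.
Then minimize ranking: best is 31, kept {A, E}.
Then minimize duration: best is 2, kept {A}.

A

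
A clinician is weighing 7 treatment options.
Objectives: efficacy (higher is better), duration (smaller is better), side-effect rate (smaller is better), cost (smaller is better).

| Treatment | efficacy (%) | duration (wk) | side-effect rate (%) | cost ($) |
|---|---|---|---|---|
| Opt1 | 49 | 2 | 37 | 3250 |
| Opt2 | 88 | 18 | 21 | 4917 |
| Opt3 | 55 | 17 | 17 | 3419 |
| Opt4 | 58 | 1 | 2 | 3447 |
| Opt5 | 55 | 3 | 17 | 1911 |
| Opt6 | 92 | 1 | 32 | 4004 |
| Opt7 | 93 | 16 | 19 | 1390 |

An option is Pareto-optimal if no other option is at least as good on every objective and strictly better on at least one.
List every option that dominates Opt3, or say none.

Opt5: efficacy 55≥55, duration 3≤17, side-effect rate 17≤17, cost 1911≤3419 — dominates Opt3.
Others (Opt1, Opt2, Opt4, Opt6, Opt7) are each worse than Opt3 on at least one objective.

Opt5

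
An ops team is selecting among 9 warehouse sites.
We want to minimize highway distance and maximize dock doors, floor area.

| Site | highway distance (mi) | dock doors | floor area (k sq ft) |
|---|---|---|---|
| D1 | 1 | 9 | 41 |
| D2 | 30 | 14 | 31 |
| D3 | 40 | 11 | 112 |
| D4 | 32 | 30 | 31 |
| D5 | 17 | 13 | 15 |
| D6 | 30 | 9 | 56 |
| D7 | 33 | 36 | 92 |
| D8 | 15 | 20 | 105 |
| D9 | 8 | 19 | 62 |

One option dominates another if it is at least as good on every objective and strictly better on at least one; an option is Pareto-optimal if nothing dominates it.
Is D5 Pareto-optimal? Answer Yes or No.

No

D8 vs D5: highway distance 15≤17, dock doors 20≥13, floor area 105≥15 — D8 is at least as good on every objective and strictly better on at least one, so D8 dominates D5.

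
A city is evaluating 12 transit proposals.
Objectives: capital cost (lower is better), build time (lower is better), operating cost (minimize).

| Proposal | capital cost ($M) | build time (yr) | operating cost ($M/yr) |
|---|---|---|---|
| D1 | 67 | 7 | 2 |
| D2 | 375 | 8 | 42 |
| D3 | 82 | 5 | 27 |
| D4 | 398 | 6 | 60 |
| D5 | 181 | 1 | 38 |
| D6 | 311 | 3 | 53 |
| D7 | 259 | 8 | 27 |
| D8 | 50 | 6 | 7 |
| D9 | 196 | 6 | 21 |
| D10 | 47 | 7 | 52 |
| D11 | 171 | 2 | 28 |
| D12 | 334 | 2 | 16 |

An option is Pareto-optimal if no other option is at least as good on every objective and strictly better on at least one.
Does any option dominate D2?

Yes

D1 vs D2: capital cost 67≤375, build time 7≤8, operating cost 2≤42 — D1 is at least as good on every objective and strictly better on at least one, so D1 dominates D2.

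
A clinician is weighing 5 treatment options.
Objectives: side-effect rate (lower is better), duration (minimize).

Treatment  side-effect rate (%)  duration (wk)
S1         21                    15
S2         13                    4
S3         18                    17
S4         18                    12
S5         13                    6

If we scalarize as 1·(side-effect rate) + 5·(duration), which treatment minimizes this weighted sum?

S1: 1·21 + 5·15 = 96
S2: 1·13 + 5·4 = 33
S3: 1·18 + 5·17 = 103
S4: 1·18 + 5·12 = 78
S5: 1·13 + 5·6 = 43
Lowest: S2 at 33.

S2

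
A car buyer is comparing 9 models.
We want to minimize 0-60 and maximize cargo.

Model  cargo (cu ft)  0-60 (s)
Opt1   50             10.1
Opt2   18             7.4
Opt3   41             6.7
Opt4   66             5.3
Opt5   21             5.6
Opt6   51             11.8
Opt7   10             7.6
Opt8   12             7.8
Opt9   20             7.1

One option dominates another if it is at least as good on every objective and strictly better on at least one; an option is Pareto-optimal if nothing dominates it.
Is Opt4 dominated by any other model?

No

Opt1: worse on cargo (50 vs 66).
Opt2: worse on cargo (18 vs 66).
Opt3: worse on cargo (41 vs 66).
Opt5: worse on cargo (21 vs 66).
Opt6: worse on cargo (51 vs 66).
Opt7: worse on cargo (10 vs 66).
Opt8: worse on cargo (12 vs 66).
Opt9: worse on cargo (20 vs 66).
No option is at least as good as Opt4 on every objective and strictly better on one.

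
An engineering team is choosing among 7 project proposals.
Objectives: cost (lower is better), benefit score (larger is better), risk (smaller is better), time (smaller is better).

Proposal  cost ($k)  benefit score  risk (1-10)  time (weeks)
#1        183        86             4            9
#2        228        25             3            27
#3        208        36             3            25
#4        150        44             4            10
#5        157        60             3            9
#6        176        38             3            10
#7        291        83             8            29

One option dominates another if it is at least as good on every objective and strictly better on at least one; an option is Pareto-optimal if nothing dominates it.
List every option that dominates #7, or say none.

#1: cost 183≤291, benefit score 86≥83, risk 4≤8, time 9≤29 — dominates #7.
Others (#2, #3, #4, #5, #6) are each worse than #7 on at least one objective.

#1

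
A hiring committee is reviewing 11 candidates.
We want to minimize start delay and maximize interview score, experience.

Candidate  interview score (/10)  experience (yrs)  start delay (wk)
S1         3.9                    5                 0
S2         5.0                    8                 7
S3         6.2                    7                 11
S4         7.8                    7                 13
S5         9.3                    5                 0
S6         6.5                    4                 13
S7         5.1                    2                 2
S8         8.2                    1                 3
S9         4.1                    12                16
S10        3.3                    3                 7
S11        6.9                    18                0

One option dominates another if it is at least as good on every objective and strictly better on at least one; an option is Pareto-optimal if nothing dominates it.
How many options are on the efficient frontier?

3

S1: dominated by S5 (interview score 9.3≥3.9, experience 5≥5, start delay 0≤0).
S2: dominated by S11 (interview score 6.9≥5.0, experience 18≥8, start delay 0≤7).
S3: dominated by S11 (interview score 6.9≥6.2, experience 18≥7, start delay 0≤11).
S4: not dominated.
S5: not dominated (best interview score).
S6: dominated by S4 (interview score 7.8≥6.5, experience 7≥4, start delay 13≤13).
S7: dominated by S5 (interview score 9.3≥5.1, experience 5≥2, start delay 0≤2).
S8: dominated by S5 (interview score 9.3≥8.2, experience 5≥1, start delay 0≤3).
S9: dominated by S11 (interview score 6.9≥4.1, experience 18≥12, start delay 0≤16).
S10: dominated by S1 (interview score 3.9≥3.3, experience 5≥3, start delay 0≤7).
S11: not dominated (best experience).
Pareto-optimal: S4, S5, S11 → 3.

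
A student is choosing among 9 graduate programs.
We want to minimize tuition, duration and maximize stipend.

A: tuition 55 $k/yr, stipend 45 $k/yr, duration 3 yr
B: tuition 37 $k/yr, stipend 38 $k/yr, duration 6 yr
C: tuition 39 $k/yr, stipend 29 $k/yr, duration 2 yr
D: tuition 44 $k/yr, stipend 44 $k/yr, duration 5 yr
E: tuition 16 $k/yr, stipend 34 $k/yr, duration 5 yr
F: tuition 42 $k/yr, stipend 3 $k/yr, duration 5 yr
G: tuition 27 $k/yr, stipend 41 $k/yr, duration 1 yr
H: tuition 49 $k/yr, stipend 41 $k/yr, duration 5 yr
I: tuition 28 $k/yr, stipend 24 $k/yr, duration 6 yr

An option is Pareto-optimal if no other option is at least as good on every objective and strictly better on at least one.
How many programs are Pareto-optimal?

A: not dominated (best stipend).
B: dominated by G (tuition 27≤37, stipend 41≥38, duration 1≤6).
C: dominated by G (tuition 27≤39, stipend 41≥29, duration 1≤2).
D: not dominated.
E: not dominated (best tuition).
F: dominated by C (tuition 39≤42, stipend 29≥3, duration 2≤5).
G: not dominated (best duration).
H: dominated by D (tuition 44≤49, stipend 44≥41, duration 5≤5).
I: dominated by E (tuition 16≤28, stipend 34≥24, duration 5≤6).
Pareto-optimal: A, D, E, G → 4.

4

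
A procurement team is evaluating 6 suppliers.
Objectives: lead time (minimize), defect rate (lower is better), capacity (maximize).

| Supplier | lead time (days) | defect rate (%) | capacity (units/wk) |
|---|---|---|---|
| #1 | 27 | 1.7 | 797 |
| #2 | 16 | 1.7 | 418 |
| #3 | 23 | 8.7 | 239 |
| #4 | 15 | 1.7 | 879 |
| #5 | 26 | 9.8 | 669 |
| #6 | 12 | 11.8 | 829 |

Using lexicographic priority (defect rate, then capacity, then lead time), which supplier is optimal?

#4

First minimize defect rate: best is 1.7, kept {#1, #2, #4}.
Then maximize capacity: best is 879, kept {#4}.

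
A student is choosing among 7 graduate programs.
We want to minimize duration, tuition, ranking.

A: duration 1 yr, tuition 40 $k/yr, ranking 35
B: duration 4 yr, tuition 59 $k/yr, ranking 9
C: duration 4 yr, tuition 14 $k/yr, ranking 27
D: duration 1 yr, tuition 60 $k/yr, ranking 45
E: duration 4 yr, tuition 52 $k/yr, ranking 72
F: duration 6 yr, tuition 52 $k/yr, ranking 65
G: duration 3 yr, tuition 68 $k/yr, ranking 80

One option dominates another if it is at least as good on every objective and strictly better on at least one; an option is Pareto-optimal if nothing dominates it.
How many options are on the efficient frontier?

3

A: not dominated.
B: not dominated (best ranking).
C: not dominated (best tuition).
D: dominated by A (duration 1≤1, tuition 40≤60, ranking 35≤45).
E: dominated by A (duration 1≤4, tuition 40≤52, ranking 35≤72).
F: dominated by A (duration 1≤6, tuition 40≤52, ranking 35≤65).
G: dominated by A (duration 1≤3, tuition 40≤68, ranking 35≤80).
Pareto-optimal: A, B, C → 3.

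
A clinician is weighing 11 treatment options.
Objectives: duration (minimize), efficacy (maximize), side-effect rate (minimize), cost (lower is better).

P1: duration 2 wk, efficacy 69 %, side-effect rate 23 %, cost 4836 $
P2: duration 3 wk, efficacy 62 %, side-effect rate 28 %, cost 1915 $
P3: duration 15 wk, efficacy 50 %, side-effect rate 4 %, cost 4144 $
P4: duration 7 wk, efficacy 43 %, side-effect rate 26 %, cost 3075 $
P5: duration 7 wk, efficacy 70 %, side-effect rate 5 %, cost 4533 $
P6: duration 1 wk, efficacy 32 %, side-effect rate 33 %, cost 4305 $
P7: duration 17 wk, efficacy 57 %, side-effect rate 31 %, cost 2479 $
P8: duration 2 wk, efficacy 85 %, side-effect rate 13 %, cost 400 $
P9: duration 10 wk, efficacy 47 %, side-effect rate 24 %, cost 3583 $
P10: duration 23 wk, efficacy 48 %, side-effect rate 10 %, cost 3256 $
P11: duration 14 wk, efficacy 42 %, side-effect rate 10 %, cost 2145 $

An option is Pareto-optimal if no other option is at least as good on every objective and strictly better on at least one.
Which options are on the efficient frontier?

P1: dominated by P8 (duration 2≤2, efficacy 85≥69, side-effect rate 13≤23, cost 400≤4836).
P2: dominated by P8 (duration 2≤3, efficacy 85≥62, side-effect rate 13≤28, cost 400≤1915).
P3: not dominated (best side-effect rate).
P4: dominated by P8 (duration 2≤7, efficacy 85≥43, side-effect rate 13≤26, cost 400≤3075).
P5: not dominated.
P6: not dominated (best duration).
P7: dominated by P2 (duration 3≤17, efficacy 62≥57, side-effect rate 28≤31, cost 1915≤2479).
P8: not dominated (best efficacy).
P9: dominated by P8 (duration 2≤10, efficacy 85≥47, side-effect rate 13≤24, cost 400≤3583).
P10: not dominated.
P11: not dominated.

P3, P5, P6, P8, P10, P11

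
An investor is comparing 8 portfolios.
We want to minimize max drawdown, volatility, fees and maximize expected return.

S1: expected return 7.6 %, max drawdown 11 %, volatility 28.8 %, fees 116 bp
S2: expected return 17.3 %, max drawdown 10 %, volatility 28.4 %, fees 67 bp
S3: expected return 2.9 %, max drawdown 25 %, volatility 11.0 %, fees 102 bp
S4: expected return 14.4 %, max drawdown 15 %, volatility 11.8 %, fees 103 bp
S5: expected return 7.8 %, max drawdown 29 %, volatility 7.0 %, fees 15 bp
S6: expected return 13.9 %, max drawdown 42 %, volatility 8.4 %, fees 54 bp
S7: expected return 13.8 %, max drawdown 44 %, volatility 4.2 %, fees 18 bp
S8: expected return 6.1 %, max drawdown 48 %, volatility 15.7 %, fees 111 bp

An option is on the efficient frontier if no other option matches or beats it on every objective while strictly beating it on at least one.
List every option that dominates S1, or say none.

S2: expected return 17.3≥7.6, max drawdown 10≤11, volatility 28.4≤28.8, fees 67≤116 — dominates S1.
Others (S3, S4, S5, S6, S7, S8) are each worse than S1 on at least one objective.

S2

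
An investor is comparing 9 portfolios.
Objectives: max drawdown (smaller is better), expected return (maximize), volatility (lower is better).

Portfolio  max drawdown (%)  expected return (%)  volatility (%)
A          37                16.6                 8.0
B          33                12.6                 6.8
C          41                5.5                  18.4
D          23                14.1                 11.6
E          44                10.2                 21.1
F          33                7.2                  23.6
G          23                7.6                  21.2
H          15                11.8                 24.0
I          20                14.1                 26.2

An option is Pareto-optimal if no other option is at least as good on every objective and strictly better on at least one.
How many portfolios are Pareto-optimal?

A: not dominated (best expected return).
B: not dominated (best volatility).
C: dominated by A (max drawdown 37≤41, expected return 16.6≥5.5, volatility 8.0≤18.4).
D: not dominated.
E: dominated by A (max drawdown 37≤44, expected return 16.6≥10.2, volatility 8.0≤21.1).
F: dominated by B (max drawdown 33≤33, expected return 12.6≥7.2, volatility 6.8≤23.6).
G: dominated by D (max drawdown 23≤23, expected return 14.1≥7.6, volatility 11.6≤21.2).
H: not dominated (best max drawdown).
I: not dominated.
Pareto-optimal: A, B, D, H, I → 5.

5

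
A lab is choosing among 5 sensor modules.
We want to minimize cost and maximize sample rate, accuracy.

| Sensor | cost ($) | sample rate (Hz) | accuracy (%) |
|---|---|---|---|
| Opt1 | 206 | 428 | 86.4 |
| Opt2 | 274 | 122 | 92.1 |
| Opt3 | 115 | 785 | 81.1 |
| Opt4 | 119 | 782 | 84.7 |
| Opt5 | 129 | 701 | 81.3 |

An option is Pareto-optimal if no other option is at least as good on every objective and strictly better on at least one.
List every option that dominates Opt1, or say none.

Opt2: worse on cost (274 vs 206).
Opt3: worse on accuracy (81.1 vs 86.4).
Opt4: worse on accuracy (84.7 vs 86.4).
Opt5: worse on accuracy (81.3 vs 86.4).
No option dominates Opt1.

none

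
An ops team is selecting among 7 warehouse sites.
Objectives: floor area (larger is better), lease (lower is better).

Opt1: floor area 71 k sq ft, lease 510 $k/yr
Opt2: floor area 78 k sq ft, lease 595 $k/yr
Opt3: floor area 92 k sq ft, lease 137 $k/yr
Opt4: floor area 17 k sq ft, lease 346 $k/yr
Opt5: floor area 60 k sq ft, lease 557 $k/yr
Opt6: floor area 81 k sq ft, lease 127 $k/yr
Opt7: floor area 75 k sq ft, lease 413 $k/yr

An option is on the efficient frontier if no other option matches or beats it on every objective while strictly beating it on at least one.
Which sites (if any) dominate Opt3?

Opt1: worse on floor area (71 vs 92).
Opt2: worse on floor area (78 vs 92).
Opt4: worse on floor area (17 vs 92).
Opt5: worse on floor area (60 vs 92).
Opt6: worse on floor area (81 vs 92).
Opt7: worse on floor area (75 vs 92).
No option dominates Opt3.

none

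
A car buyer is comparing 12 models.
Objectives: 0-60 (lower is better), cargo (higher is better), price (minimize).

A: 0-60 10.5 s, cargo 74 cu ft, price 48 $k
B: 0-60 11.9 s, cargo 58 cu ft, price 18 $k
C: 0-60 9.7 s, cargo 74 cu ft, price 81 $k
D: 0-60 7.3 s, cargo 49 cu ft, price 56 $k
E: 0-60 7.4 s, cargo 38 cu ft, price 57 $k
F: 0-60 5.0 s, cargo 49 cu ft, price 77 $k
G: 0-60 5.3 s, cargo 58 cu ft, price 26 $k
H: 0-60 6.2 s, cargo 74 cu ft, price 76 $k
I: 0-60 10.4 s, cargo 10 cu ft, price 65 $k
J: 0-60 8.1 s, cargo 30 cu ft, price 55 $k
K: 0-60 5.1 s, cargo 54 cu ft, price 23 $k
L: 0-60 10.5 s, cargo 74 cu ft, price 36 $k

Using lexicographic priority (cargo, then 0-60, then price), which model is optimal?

First maximize cargo: best is 74, kept {A, C, H, L}.
Then minimize 0-60: best is 6.2, kept {H}.

H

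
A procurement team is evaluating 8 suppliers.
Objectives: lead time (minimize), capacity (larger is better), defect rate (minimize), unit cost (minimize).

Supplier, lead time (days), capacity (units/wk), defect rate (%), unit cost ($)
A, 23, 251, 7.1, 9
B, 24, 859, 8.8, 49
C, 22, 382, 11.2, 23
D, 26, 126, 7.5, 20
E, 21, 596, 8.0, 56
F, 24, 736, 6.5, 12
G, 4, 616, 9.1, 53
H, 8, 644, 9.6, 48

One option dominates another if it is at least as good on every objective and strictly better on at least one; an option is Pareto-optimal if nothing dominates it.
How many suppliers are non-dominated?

7

A: not dominated (best unit cost).
B: not dominated (best capacity).
C: not dominated.
D: dominated by A (lead time 23≤26, capacity 251≥126, defect rate 7.1≤7.5, unit cost 9≤20).
E: not dominated.
F: not dominated (best defect rate).
G: not dominated (best lead time).
H: not dominated.
Pareto-optimal: A, B, C, E, F, G, H → 7.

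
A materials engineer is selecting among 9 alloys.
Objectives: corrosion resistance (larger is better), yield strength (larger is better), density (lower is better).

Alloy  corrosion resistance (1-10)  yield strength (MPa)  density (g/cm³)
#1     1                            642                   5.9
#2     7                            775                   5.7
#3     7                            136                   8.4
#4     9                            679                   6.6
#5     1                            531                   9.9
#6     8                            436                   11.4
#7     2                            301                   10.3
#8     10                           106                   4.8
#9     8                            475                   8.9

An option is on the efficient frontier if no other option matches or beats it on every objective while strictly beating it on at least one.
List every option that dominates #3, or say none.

#2: corrosion resistance 7≥7, yield strength 775≥136, density 5.7≤8.4 — dominates #3.
#4: corrosion resistance 9≥7, yield strength 679≥136, density 6.6≤8.4 — dominates #3.
Others (#1, #5, #6, #7, #8, #9) are each worse than #3 on at least one objective.

#2, #4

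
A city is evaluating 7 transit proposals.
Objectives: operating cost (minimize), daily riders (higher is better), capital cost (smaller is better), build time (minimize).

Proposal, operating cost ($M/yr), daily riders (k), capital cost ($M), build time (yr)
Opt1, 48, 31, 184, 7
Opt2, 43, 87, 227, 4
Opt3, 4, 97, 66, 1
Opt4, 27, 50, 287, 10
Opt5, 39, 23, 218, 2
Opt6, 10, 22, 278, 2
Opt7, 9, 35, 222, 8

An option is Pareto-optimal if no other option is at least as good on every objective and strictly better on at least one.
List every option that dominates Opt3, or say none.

none

Opt1: worse on operating cost (48 vs 4).
Opt2: worse on operating cost (43 vs 4).
Opt4: worse on operating cost (27 vs 4).
Opt5: worse on operating cost (39 vs 4).
Opt6: worse on operating cost (10 vs 4).
Opt7: worse on operating cost (9 vs 4).
No option dominates Opt3.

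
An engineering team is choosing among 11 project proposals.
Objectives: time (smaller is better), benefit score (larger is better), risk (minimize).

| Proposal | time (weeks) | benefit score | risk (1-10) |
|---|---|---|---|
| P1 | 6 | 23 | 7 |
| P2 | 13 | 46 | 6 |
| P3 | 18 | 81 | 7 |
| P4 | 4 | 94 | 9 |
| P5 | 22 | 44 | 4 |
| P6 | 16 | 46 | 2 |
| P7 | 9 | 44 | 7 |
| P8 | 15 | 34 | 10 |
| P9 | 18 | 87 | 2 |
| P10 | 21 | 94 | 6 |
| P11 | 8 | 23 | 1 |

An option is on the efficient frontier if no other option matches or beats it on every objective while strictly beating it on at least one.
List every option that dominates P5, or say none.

P6: time 16≤22, benefit score 46≥44, risk 2≤4 — dominates P5.
P9: time 18≤22, benefit score 87≥44, risk 2≤4 — dominates P5.
Others (P1, P2, P3, P4, P7, P8, P10, P11) are each worse than P5 on at least one objective.

P6, P9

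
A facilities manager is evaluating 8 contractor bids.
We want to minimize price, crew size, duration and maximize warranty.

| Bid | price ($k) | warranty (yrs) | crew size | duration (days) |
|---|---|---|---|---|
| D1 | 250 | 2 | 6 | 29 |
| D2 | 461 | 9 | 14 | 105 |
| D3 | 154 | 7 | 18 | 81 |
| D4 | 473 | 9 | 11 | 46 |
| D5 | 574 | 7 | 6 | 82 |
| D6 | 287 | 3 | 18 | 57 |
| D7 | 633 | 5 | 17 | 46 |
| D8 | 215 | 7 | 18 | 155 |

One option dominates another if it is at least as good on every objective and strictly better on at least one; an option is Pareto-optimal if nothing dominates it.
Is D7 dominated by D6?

No

D6 vs D7: D6 is worse on warranty (3 vs 5), so it does not dominate D7.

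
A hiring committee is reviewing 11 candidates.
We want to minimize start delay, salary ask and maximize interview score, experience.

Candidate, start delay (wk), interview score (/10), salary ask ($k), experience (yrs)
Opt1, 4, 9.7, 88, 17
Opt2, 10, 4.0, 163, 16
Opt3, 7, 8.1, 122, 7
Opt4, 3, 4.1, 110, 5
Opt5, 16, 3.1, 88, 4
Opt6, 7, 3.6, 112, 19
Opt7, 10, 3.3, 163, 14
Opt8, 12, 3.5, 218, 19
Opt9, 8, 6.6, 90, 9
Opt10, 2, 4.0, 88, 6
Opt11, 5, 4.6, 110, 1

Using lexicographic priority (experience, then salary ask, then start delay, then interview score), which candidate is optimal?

Opt6

First maximize experience: best is 19, kept {Opt6, Opt8}.
Then minimize salary ask: best is 112, kept {Opt6}.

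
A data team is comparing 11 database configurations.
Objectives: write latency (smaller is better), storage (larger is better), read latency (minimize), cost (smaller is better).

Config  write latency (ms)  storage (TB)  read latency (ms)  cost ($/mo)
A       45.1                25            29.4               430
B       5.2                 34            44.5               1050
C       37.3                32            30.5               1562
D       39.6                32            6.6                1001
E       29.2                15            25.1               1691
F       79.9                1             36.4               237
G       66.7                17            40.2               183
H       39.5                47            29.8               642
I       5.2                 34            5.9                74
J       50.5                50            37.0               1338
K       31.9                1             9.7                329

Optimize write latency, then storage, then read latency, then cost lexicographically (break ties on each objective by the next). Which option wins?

I

First minimize write latency: best is 5.2, kept {B, I}.
Then maximize storage: best is 34, kept {B, I}.
Then minimize read latency: best is 5.9, kept {I}.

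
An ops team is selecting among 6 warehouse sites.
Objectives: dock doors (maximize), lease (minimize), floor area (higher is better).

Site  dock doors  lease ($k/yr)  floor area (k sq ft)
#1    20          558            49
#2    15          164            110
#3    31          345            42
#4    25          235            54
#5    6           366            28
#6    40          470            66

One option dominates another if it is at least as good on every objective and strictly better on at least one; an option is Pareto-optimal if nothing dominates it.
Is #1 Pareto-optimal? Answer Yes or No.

#4 vs #1: dock doors 25≥20, lease 235≤558, floor area 54≥49 — #4 is at least as good on every objective and strictly better on at least one, so #4 dominates #1.

No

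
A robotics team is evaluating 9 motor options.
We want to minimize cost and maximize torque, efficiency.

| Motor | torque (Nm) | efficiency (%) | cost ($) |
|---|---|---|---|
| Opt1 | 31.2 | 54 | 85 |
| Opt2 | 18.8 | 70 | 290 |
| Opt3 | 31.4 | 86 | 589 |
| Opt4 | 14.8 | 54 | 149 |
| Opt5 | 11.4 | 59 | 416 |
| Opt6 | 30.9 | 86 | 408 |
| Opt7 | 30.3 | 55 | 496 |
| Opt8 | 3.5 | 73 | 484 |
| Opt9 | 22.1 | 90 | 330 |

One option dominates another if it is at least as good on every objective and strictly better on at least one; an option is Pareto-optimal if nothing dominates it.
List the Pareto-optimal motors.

Opt1, Opt2, Opt3, Opt6, Opt9

Opt1: not dominated (best cost).
Opt2: not dominated.
Opt3: not dominated (best torque).
Opt4: dominated by Opt1 (torque 31.2≥14.8, efficiency 54≥54, cost 85≤149).
Opt5: dominated by Opt2 (torque 18.8≥11.4, efficiency 70≥59, cost 290≤416).
Opt6: not dominated.
Opt7: dominated by Opt6 (torque 30.9≥30.3, efficiency 86≥55, cost 408≤496).
Opt8: dominated by Opt6 (torque 30.9≥3.5, efficiency 86≥73, cost 408≤484).
Opt9: not dominated (best efficiency).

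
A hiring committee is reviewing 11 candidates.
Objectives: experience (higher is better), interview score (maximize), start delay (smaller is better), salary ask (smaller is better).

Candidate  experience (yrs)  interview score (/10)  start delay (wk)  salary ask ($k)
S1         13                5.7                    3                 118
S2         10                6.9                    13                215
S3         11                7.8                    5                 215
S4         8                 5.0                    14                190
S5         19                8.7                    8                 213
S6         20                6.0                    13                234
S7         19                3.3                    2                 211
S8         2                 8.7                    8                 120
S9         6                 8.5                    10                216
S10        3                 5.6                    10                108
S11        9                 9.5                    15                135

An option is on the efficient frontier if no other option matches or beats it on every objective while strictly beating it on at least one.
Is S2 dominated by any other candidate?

S3 vs S2: experience 11≥10, interview score 7.8≥6.9, start delay 5≤13, salary ask 215≤215 — S3 is at least as good on every objective and strictly better on at least one, so S3 dominates S2.

Yes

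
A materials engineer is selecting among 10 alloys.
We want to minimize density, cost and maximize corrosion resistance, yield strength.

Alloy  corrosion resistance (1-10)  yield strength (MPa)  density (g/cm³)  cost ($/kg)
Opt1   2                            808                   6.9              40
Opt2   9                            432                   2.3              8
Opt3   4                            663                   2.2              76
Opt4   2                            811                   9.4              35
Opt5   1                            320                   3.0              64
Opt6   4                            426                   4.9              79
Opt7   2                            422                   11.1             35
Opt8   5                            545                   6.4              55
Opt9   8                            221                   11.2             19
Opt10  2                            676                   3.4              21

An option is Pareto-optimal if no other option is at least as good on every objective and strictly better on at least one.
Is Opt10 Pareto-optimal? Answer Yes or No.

Yes

Opt1: worse on density (6.9 vs 3.4).
Opt2: worse on yield strength (432 vs 676).
Opt3: worse on yield strength (663 vs 676).
Opt4: worse on density (9.4 vs 3.4).
Opt5: worse on corrosion resistance (1 vs 2).
Opt6: worse on yield strength (426 vs 676).
Opt7: worse on yield strength (422 vs 676).
Opt8: worse on yield strength (545 vs 676).
Opt9: worse on yield strength (221 vs 676).
No option is at least as good as Opt10 on every objective and strictly better on one.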